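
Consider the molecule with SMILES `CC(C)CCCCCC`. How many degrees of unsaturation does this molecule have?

Atom tally by fragment:
  CH3 → C:1 H:3
  CH(CH3) → C:2 H:4
  CH2 → C:1 H:2
  CH2 → C:1 H:2
  CH2 → C:1 H:2
  CH2 → C:1 H:2
  CH2 → C:1 H:2
  CH3 → C:1 H:3
Element totals:
  C: 9
  H: 20
Molecular formula: C9H20.
DoU = (2C + 2 + N − H − X) / 2 = (2·9 + 2 + 0 − 20 − 0) / 2 = 0.

0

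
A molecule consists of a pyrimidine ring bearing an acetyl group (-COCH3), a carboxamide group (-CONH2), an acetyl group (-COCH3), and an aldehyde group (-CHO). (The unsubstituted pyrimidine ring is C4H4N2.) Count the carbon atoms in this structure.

Atom tally by fragment:
  pyrimidine ring core → C:4 H:4 N:2
  (− 4 ring H displaced by substituents)
  + COCH3 → C:2 H:3 O:1
  + CONH2 → C:1 H:2 O:1 N:1
  + COCH3 → C:2 H:3 O:1
  + CHO → C:1 H:1 O:1
Element totals:
  C: 10
  H: 9
  N: 3
  O: 4

10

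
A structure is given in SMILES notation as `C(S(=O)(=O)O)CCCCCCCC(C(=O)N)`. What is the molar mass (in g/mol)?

251.34 g/mol

Atom tally by fragment:
  HO3SCH2 → C:1 H:3 S:1 O:3
  CH2 → C:1 H:2
  CH2 → C:1 H:2
  CH2 → C:1 H:2
  CH2 → C:1 H:2
  CH2 → C:1 H:2
  CH2 → C:1 H:2
  CH2 → C:1 H:2
  CH2CONH2 → C:2 H:4 O:1 N:1
Element totals:
  C: 10
  H: 21
  N: 1
  O: 4
  S: 1
Molecular formula: C10H21NO4S.
  M = 10(12.011) + 21(1.008) + 14.007 + 4(15.999) + 32.06
    = 120.110 + 21.168 + 14.007 + 63.996 + 32.060 = 251.341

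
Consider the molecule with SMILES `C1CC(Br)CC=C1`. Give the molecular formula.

C6H9Br

Atom tally by fragment:
  cyclohexene ring core → C:6 H:10
  (− 1 ring H displaced by substituents)
  + Br → Br:1
Element totals:
  C: 6
  H: 9
  Br: 1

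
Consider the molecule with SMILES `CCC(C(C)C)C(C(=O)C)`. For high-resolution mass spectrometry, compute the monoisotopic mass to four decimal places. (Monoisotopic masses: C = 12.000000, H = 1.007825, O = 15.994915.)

142.1358

Atom tally by fragment:
  CH3 → C:1 H:3
  CH2 → C:1 H:2
  CH(CH(CH3)2) → C:4 H:8
  CH2COCH3 → C:3 H:5 O:1
Element totals:
  C: 9
  H: 18
  O: 1
Molecular formula: C9H18O.
  M = 9(12.0) + 18(1.007825) + 15.994915
    = 108.000000 + 18.140850 + 15.994915 = 142.135765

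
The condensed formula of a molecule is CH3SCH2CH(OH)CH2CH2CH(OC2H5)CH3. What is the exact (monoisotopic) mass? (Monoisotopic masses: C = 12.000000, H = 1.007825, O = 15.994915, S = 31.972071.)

Atom tally by fragment:
  CH3SCH2 → C:2 H:5 S:1
  CH(OH) → C:1 H:2 O:1
  CH2 → C:1 H:2
  CH2 → C:1 H:2
  CH(OC2H5) → C:3 H:6 O:1
  CH3 → C:1 H:3
Element totals:
  C: 9
  H: 20
  O: 2
  S: 1
Molecular formula: C9H20O2S.
  M = 9(12.0) + 20(1.007825) + 2(15.994915) + 31.972071
    = 108.000000 + 20.156500 + 31.989830 + 31.972071 = 192.118401

192.1184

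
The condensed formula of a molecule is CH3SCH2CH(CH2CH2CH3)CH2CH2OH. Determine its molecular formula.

C8H18OS

Atom tally by fragment:
  CH3SCH2 → C:2 H:5 S:1
  CH(CH2CH2CH3) → C:4 H:8
  CH2 → C:1 H:2
  CH2OH → C:1 H:3 O:1
Element totals:
  C: 8
  H: 18
  O: 1
  S: 1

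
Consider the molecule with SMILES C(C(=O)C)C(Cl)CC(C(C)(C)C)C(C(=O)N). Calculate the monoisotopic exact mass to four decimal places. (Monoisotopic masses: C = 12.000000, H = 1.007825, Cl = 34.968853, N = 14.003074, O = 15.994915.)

247.1339

Atom tally by fragment:
  CH3COCH2 → C:3 H:5 O:1
  CH(Cl) → C:1 H:1 Cl:1
  CH2 → C:1 H:2
  CH(C(CH3)3) → C:5 H:10
  CH2CONH2 → C:2 H:4 O:1 N:1
Element totals:
  C: 12
  H: 22
  Cl: 1
  N: 1
  O: 2
Molecular formula: C12H22ClNO2.
  M = 12(12.0) + 22(1.007825) + 34.968853 + 14.003074 + 2(15.994915)
    = 144.000000 + 22.172150 + 34.968853 + 14.003074 + 31.989830 = 247.133907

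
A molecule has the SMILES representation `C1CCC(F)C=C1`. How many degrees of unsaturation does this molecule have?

2

Atom tally by fragment:
  cyclohexene ring core → C:6 H:10
  (− 1 ring H displaced by substituents)
  + F → F:1
Element totals:
  C: 6
  H: 9
  F: 1
Molecular formula: C6H9F.
DoU = (2C + 2 + N − H − X) / 2 = (2·6 + 2 + 0 − 9 − 1) / 2 = 2.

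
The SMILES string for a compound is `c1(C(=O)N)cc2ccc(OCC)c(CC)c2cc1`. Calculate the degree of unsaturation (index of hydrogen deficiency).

8

Atom tally by fragment:
  naphthalene ring system core → C:10 H:8
  (− 3 ring H displaced by substituents)
  + CONH2 → C:1 H:2 O:1 N:1
  + OC2H5 → C:2 H:5 O:1
  + C2H5 → C:2 H:5
Element totals:
  C: 15
  H: 17
  N: 1
  O: 2
Molecular formula: C15H17NO2.
DoU = (2C + 2 + N − H − X) / 2 = (2·15 + 2 + 1 − 17 − 0) / 2 = 8.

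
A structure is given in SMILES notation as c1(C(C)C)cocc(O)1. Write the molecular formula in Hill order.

C7H10O2

Atom tally by fragment:
  furan ring core → C:4 H:4 O:1
  (− 2 ring H displaced by substituents)
  + CH(CH3)2 → C:3 H:7
  + OH → O:1 H:1
Element totals:
  C: 7
  H: 10
  O: 2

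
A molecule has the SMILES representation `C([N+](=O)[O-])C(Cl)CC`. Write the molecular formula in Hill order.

Atom tally by fragment:
  O2NCH2 → C:1 H:2 N:1 O:2
  CH(Cl) → C:1 H:1 Cl:1
  CH2 → C:1 H:2
  CH3 → C:1 H:3
Element totals:
  C: 4
  H: 8
  Cl: 1
  N: 1
  O: 2

C4H8ClNO2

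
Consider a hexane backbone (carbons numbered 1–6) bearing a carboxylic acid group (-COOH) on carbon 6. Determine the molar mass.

130.19 g/mol

Atom tally by fragment:
  CH3 → C:1 H:3
  CH2 → C:1 H:2
  CH2 → C:1 H:2
  CH2 → C:1 H:2
  CH2 → C:1 H:2
  CH2COOH → C:2 H:3 O:2
Element totals:
  C: 7
  H: 14
  O: 2
Molecular formula: C7H14O2.
  M = 7(12.011) + 14(1.008) + 2(15.999)
    = 84.077 + 14.112 + 31.998 = 130.187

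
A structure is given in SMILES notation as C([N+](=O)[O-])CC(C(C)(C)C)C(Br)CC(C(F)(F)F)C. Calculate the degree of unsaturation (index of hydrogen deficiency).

Atom tally by fragment:
  O2NCH2 → C:1 H:2 N:1 O:2
  CH2 → C:1 H:2
  CH(C(CH3)3) → C:5 H:10
  CH(Br) → C:1 H:1 Br:1
  CH2 → C:1 H:2
  CH(CF3) → C:2 H:1 F:3
  CH3 → C:1 H:3
Element totals:
  C: 12
  H: 21
  Br: 1
  F: 3
  N: 1
  O: 2
Molecular formula: C12H21BrF3NO2.
DoU = (2C + 2 + N − H − X) / 2 = (2·12 + 2 + 1 − 21 − 4) / 2 = 1.

1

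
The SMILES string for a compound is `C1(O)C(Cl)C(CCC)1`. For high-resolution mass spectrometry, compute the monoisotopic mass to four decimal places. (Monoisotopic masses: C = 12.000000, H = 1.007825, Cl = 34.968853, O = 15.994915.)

134.0498

Atom tally by fragment:
  cyclopropane ring core → C:3 H:6
  (− 3 ring H displaced by substituents)
  + OH → O:1 H:1
  + Cl → Cl:1
  + CH2CH2CH3 → C:3 H:7
Element totals:
  C: 6
  H: 11
  Cl: 1
  O: 1
Molecular formula: C6H11ClO.
  M = 6(12.0) + 11(1.007825) + 34.968853 + 15.994915
    = 72.000000 + 11.086075 + 34.968853 + 15.994915 = 134.049843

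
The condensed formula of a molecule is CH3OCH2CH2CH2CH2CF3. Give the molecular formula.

C6H11F3O

Atom tally by fragment:
  CH3OCH2 → C:2 H:5 O:1
  CH2 → C:1 H:2
  CH2 → C:1 H:2
  CH2CF3 → C:2 H:2 F:3
Element totals:
  C: 6
  H: 11
  F: 3
  O: 1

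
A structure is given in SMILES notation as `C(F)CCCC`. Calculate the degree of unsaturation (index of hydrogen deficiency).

Atom tally by fragment:
  FCH2 → C:1 H:2 F:1
  CH2 → C:1 H:2
  CH2 → C:1 H:2
  CH2 → C:1 H:2
  CH3 → C:1 H:3
Element totals:
  C: 5
  H: 11
  F: 1
Molecular formula: C5H11F.
DoU = (2C + 2 + N − H − X) / 2 = (2·5 + 2 + 0 − 11 − 1) / 2 = 0.

0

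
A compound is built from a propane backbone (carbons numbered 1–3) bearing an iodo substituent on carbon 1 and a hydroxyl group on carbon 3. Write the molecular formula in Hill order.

Atom tally by fragment:
  ICH2 → C:1 H:2 I:1
  CH2 → C:1 H:2
  CH2OH → C:1 H:3 O:1
Element totals:
  C: 3
  H: 7
  I: 1
  O: 1

C3H7IO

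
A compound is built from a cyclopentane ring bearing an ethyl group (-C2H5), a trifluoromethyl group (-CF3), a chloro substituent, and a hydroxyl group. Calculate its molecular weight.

Atom tally by fragment:
  cyclopentane ring core → C:5 H:10
  (− 4 ring H displaced by substituents)
  + C2H5 → C:2 H:5
  + CF3 → C:1 F:3
  + Cl → Cl:1
  + OH → O:1 H:1
Element totals:
  C: 8
  H: 12
  Cl: 1
  F: 3
  O: 1
Molecular formula: C8H12ClF3O.
  M = 8(12.011) + 12(1.008) + 35.45 + 3(18.998) + 15.999
    = 96.088 + 12.096 + 35.450 + 56.994 + 15.999 = 216.627

216.63 g/mol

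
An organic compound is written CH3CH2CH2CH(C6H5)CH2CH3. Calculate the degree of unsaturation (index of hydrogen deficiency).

Element totals:
  C: 12
  H: 18
Molecular formula: C12H18.
DoU = (2C + 2 + N − H − X) / 2 = (2·12 + 2 + 0 − 18 − 0) / 2 = 4.

4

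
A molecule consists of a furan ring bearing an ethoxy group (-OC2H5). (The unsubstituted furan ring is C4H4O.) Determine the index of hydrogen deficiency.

3

Atom tally by fragment:
  furan ring core → C:4 H:4 O:1
  (− 1 ring H displaced by substituents)
  + OC2H5 → C:2 H:5 O:1
Element totals:
  C: 6
  H: 8
  O: 2
Molecular formula: C6H8O2.
DoU = (2C + 2 + N − H − X) / 2 = (2·6 + 2 + 0 − 8 − 0) / 2 = 3.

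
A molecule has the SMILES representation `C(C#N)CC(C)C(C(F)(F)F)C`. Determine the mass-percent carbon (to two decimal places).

53.63%

Atom tally by fragment:
  NCCH2 → C:2 H:2 N:1
  CH2 → C:1 H:2
  CH(CH3) → C:2 H:4
  CH(CF3) → C:2 H:1 F:3
  CH3 → C:1 H:3
Element totals:
  C: 8
  H: 12
  F: 3
  N: 1
Molecular formula: C8H12F3N.
Molar mass = 179.185 g/mol.
Mass from C: 8 × 12.011 = 96.088 g/mol.
%C = 96.088 / 179.185 × 100 = 53.63%.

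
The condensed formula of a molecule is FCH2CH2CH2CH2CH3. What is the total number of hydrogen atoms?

Element totals:
  C: 5
  H: 11
  F: 1

11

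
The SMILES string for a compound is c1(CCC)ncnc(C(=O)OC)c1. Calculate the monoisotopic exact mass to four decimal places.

Atom tally by fragment:
  pyrimidine ring core → C:4 H:4 N:2
  (− 2 ring H displaced by substituents)
  + CH2CH2CH3 → C:3 H:7
  + COOCH3 → C:2 H:3 O:2
Element totals:
  C: 9
  H: 12
  N: 2
  O: 2
Molecular formula: C9H12N2O2.
  M = 9(12.0) + 12(1.007825) + 2(14.003074) + 2(15.994915)
    = 108.000000 + 12.093900 + 28.006148 + 31.989830 = 180.089878

180.0899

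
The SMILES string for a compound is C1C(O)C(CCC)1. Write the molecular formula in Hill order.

Atom tally by fragment:
  cyclopropane ring core → C:3 H:6
  (− 2 ring H displaced by substituents)
  + OH → O:1 H:1
  + CH2CH2CH3 → C:3 H:7
Element totals:
  C: 6
  H: 12
  O: 1

C6H12O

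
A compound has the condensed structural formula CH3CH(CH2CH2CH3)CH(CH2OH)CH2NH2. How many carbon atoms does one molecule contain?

8

Element totals:
  C: 8
  H: 19
  N: 1
  O: 1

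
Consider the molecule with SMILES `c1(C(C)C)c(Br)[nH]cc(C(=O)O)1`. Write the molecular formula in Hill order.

Atom tally by fragment:
  pyrrole ring core → C:4 H:5 N:1
  (− 3 ring H displaced by substituents)
  + CH(CH3)2 → C:3 H:7
  + Br → Br:1
  + COOH → C:1 H:1 O:2
Element totals:
  C: 8
  H: 10
  Br: 1
  N: 1
  O: 2

C8H10BrNO2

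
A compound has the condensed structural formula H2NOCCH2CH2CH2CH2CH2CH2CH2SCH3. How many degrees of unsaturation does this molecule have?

1

Atom tally by fragment:
  H2NOCCH2 → C:2 H:4 O:1 N:1
  CH2 → C:1 H:2
  CH2 → C:1 H:2
  CH2 → C:1 H:2
  CH2 → C:1 H:2
  CH2 → C:1 H:2
  CH2SCH3 → C:2 H:5 S:1
Element totals:
  C: 9
  H: 19
  N: 1
  O: 1
  S: 1
Molecular formula: C9H19NOS.
DoU = (2C + 2 + N − H − X) / 2 = (2·9 + 2 + 1 − 19 − 0) / 2 = 1.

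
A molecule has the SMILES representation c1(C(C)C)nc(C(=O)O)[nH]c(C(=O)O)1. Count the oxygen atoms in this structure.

4

Atom tally by fragment:
  imidazole ring core → C:3 H:4 N:2
  (− 3 ring H displaced by substituents)
  + CH(CH3)2 → C:3 H:7
  + COOH → C:1 H:1 O:2
  + COOH → C:1 H:1 O:2
Element totals:
  C: 8
  H: 10
  N: 2
  O: 4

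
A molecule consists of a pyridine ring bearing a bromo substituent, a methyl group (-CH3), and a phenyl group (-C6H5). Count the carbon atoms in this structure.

12

Atom tally by fragment:
  pyridine ring core → C:5 H:5 N:1
  (− 3 ring H displaced by substituents)
  + Br → Br:1
  + CH3 → C:1 H:3
  + C6H5 → C:6 H:5
Element totals:
  C: 12
  H: 10
  Br: 1
  N: 1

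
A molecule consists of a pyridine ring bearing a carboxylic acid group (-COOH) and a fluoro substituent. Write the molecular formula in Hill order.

Atom tally by fragment:
  pyridine ring core → C:5 H:5 N:1
  (− 2 ring H displaced by substituents)
  + COOH → C:1 H:1 O:2
  + F → F:1
Element totals:
  C: 6
  H: 4
  F: 1
  N: 1
  O: 2

C6H4FNO2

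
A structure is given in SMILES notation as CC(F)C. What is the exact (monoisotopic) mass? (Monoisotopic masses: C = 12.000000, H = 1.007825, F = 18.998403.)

Atom tally by fragment:
  CH3 → C:1 H:3
  CH(F) → C:1 H:1 F:1
  CH3 → C:1 H:3
Element totals:
  C: 3
  H: 7
  F: 1
Molecular formula: C3H7F.
  M = 3(12.0) + 7(1.007825) + 18.998403
    = 36.000000 + 7.054775 + 18.998403 = 62.053178

62.0532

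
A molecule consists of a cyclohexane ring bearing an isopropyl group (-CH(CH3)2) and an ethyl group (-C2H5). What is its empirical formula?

CH2

Atom tally by fragment:
  cyclohexane ring core → C:6 H:12
  (− 2 ring H displaced by substituents)
  + CH(CH3)2 → C:3 H:7
  + C2H5 → C:2 H:5
Element totals:
  C: 11
  H: 22
Molecular formula: C11H22.
gcd of subscripts = 11; dividing each by 11:
  C: 11/11 = 1
  H: 22/11 = 2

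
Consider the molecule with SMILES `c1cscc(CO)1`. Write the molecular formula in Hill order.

Atom tally by fragment:
  thiophene ring core → C:4 H:4 S:1
  (− 1 ring H displaced by substituents)
  + CH2OH → C:1 H:3 O:1
Element totals:
  C: 5
  H: 6
  O: 1
  S: 1

C5H6OS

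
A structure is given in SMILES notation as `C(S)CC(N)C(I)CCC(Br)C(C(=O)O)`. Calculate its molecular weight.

410.11 g/mol

Atom tally by fragment:
  HSCH2 → C:1 H:3 S:1
  CH2 → C:1 H:2
  CH(NH2) → C:1 H:3 N:1
  CH(I) → C:1 H:1 I:1
  CH2 → C:1 H:2
  CH2 → C:1 H:2
  CH(Br) → C:1 H:1 Br:1
  CH2COOH → C:2 H:3 O:2
Element totals:
  C: 9
  H: 17
  Br: 1
  I: 1
  N: 1
  O: 2
  S: 1
Molecular formula: C9H17BrINO2S.
  M = 9(12.011) + 17(1.008) + 79.904 + 126.904 + 14.007 + 2(15.999) + 32.06
    = 108.099 + 17.136 + 79.904 + 126.904 + 14.007 + 31.998 + 32.060 = 410.108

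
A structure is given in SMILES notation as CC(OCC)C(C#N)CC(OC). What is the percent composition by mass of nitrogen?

8.18%

Atom tally by fragment:
  CH3 → C:1 H:3
  CH(OC2H5) → C:3 H:6 O:1
  CH(CN) → C:2 H:1 N:1
  CH2 → C:1 H:2
  CH2OCH3 → C:2 H:5 O:1
Element totals:
  C: 9
  H: 17
  N: 1
  O: 2
Molecular formula: C9H17NO2.
Molar mass = 171.240 g/mol.
Mass from N: 1 × 14.007 = 14.007 g/mol.
%N = 14.007 / 171.240 × 100 = 8.18%.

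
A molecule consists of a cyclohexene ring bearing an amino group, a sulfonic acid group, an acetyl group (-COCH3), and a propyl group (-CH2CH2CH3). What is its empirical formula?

Atom tally by fragment:
  cyclohexene ring core → C:6 H:10
  (− 4 ring H displaced by substituents)
  + NH2 → N:1 H:2
  + SO3H → S:1 O:3 H:1
  + COCH3 → C:2 H:3 O:1
  + CH2CH2CH3 → C:3 H:7
Element totals:
  C: 11
  H: 19
  N: 1
  O: 4
  S: 1
Molecular formula: C11H19NO4S.
gcd of subscripts (11, 19, 1, 4, 1) = 1, so the empirical formula equals the molecular formula.

C11H19NO4S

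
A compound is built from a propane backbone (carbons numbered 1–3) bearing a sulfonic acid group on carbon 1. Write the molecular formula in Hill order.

Atom tally by fragment:
  HO3SCH2 → C:1 H:3 S:1 O:3
  CH2 → C:1 H:2
  CH3 → C:1 H:3
Element totals:
  C: 3
  H: 8
  O: 3
  S: 1

C3H8O3S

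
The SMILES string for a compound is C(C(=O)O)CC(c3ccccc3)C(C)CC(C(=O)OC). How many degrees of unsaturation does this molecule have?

6

Atom tally by fragment:
  HOOCCH2 → C:2 H:3 O:2
  CH2 → C:1 H:2
  CH(C6H5) → C:7 H:6
  CH(CH3) → C:2 H:4
  CH2 → C:1 H:2
  CH2COOCH3 → C:3 H:5 O:2
Element totals:
  C: 16
  H: 22
  O: 4
Molecular formula: C16H22O4.
DoU = (2C + 2 + N − H − X) / 2 = (2·16 + 2 + 0 − 22 − 0) / 2 = 6.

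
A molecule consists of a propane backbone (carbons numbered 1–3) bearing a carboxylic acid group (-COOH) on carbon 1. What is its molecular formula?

C4H8O2

Atom tally by fragment:
  HOOCCH2 → C:2 H:3 O:2
  CH2 → C:1 H:2
  CH3 → C:1 H:3
Element totals:
  C: 4
  H: 8
  O: 2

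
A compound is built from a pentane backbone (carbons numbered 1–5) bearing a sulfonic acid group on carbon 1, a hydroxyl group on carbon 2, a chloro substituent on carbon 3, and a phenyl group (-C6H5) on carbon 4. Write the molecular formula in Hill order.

C11H15ClO4S

Atom tally by fragment:
  HO3SCH2 → C:1 H:3 S:1 O:3
  CH(OH) → C:1 H:2 O:1
  CH(Cl) → C:1 H:1 Cl:1
  CH(C6H5) → C:7 H:6
  CH3 → C:1 H:3
Element totals:
  C: 11
  H: 15
  Cl: 1
  O: 4
  S: 1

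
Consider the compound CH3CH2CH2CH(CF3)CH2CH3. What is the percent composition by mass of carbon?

54.53%

Atom tally by fragment:
  CH3 → C:1 H:3
  CH2 → C:1 H:2
  CH2 → C:1 H:2
  CH(CF3) → C:2 H:1 F:3
  CH2 → C:1 H:2
  CH3 → C:1 H:3
Element totals:
  C: 7
  H: 13
  F: 3
Molecular formula: C7H13F3.
Molar mass = 154.175 g/mol.
Mass from C: 7 × 12.011 = 84.077 g/mol.
%C = 84.077 / 154.175 × 100 = 54.53%.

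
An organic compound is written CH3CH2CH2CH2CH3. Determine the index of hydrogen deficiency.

Element totals:
  C: 5
  H: 12
Molecular formula: C5H12.
DoU = (2C + 2 + N − H − X) / 2 = (2·5 + 2 + 0 − 12 − 0) / 2 = 0.

0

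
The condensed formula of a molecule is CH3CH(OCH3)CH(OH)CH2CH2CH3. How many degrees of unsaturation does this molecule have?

Element totals:
  C: 7
  H: 16
  O: 2
Molecular formula: C7H16O2.
DoU = (2C + 2 + N − H − X) / 2 = (2·7 + 2 + 0 − 16 − 0) / 2 = 0.

0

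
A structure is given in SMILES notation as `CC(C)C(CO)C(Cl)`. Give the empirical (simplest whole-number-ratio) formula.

C6H13ClO

Atom tally by fragment:
  CH3 → C:1 H:3
  CH(CH3) → C:2 H:4
  CH(CH2OH) → C:2 H:4 O:1
  CH2Cl → C:1 H:2 Cl:1
Element totals:
  C: 6
  H: 13
  Cl: 1
  O: 1
Molecular formula: C6H13ClO.
gcd of subscripts (6, 1, 13, 1) = 1, so the empirical formula equals the molecular formula.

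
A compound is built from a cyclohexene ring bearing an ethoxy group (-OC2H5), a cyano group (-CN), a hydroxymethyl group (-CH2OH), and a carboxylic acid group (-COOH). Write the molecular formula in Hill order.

C11H15NO4

Atom tally by fragment:
  cyclohexene ring core → C:6 H:10
  (− 4 ring H displaced by substituents)
  + OC2H5 → C:2 H:5 O:1
  + CN → C:1 N:1
  + CH2OH → C:1 H:3 O:1
  + COOH → C:1 H:1 O:2
Element totals:
  C: 11
  H: 15
  N: 1
  O: 4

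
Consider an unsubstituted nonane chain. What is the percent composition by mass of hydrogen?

15.72%

Atom tally by fragment:
  CH3 → C:1 H:3
  CH2 → C:1 H:2
  CH2 → C:1 H:2
  CH2 → C:1 H:2
  CH2 → C:1 H:2
  CH2 → C:1 H:2
  CH2 → C:1 H:2
  CH2 → C:1 H:2
  CH3 → C:1 H:3
Element totals:
  C: 9
  H: 20
Molecular formula: C9H20.
Molar mass = 128.259 g/mol.
Mass from H: 20 × 1.008 = 20.160 g/mol.
%H = 20.160 / 128.259 × 100 = 15.72%.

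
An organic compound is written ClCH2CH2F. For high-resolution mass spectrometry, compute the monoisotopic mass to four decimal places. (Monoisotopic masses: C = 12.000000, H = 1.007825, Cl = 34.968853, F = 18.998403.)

Element totals:
  C: 2
  H: 4
  Cl: 1
  F: 1
Molecular formula: C2H4ClF.
  M = 2(12.0) + 4(1.007825) + 34.968853 + 18.998403
    = 24.000000 + 4.031300 + 34.968853 + 18.998403 = 81.998556

81.9986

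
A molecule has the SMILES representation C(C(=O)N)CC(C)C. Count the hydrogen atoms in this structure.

Atom tally by fragment:
  H2NOCCH2 → C:2 H:4 O:1 N:1
  CH2 → C:1 H:2
  CH(CH3) → C:2 H:4
  CH3 → C:1 H:3
Element totals:
  C: 6
  H: 13
  N: 1
  O: 1

13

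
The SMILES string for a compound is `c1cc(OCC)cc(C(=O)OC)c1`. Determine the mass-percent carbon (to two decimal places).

66.65%

Atom tally by fragment:
  benzene ring core → C:6 H:6
  (− 2 ring H displaced by substituents)
  + OC2H5 → C:2 H:5 O:1
  + COOCH3 → C:2 H:3 O:2
Element totals:
  C: 10
  H: 12
  O: 3
Molecular formula: C10H12O3.
Molar mass = 180.203 g/mol.
Mass from C: 10 × 12.011 = 120.110 g/mol.
%C = 120.110 / 180.203 × 100 = 66.65%.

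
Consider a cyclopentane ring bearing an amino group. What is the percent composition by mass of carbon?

70.53%

Atom tally by fragment:
  cyclopentane ring core → C:5 H:10
  (− 1 ring H displaced by substituents)
  + NH2 → N:1 H:2
Element totals:
  C: 5
  H: 11
  N: 1
Molecular formula: C5H11N.
Molar mass = 85.150 g/mol.
Mass from C: 5 × 12.011 = 60.055 g/mol.
%C = 60.055 / 85.150 × 100 = 70.53%.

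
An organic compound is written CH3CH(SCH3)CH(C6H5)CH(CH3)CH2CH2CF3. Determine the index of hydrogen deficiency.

Element totals:
  C: 15
  H: 21
  F: 3
  S: 1
Molecular formula: C15H21F3S.
DoU = (2C + 2 + N − H − X) / 2 = (2·15 + 2 + 0 − 21 − 3) / 2 = 4.

4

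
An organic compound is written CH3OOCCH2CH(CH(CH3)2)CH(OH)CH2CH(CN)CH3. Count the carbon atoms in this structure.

Element totals:
  C: 12
  H: 21
  N: 1
  O: 3

12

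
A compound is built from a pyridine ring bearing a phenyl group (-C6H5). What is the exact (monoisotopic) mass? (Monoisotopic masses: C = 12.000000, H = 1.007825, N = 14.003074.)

Atom tally by fragment:
  pyridine ring core → C:5 H:5 N:1
  (− 1 ring H displaced by substituents)
  + C6H5 → C:6 H:5
Element totals:
  C: 11
  H: 9
  N: 1
Molecular formula: C11H9N.
  M = 11(12.0) + 9(1.007825) + 14.003074
    = 132.000000 + 9.070425 + 14.003074 = 155.073499

155.0735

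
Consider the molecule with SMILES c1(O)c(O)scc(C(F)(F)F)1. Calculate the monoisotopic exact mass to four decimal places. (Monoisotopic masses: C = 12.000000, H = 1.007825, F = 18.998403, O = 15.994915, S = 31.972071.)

183.9806

Atom tally by fragment:
  thiophene ring core → C:4 H:4 S:1
  (− 3 ring H displaced by substituents)
  + OH → O:1 H:1
  + OH → O:1 H:1
  + CF3 → C:1 F:3
Element totals:
  C: 5
  H: 3
  F: 3
  O: 2
  S: 1
Molecular formula: C5H3F3O2S.
  M = 5(12.0) + 3(1.007825) + 3(18.998403) + 2(15.994915) + 31.972071
    = 60.000000 + 3.023475 + 56.995209 + 31.989830 + 31.972071 = 183.980585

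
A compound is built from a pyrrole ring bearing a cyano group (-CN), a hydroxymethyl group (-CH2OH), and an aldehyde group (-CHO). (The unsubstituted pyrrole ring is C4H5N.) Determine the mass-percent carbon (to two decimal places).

56.00%

Atom tally by fragment:
  pyrrole ring core → C:4 H:5 N:1
  (− 3 ring H displaced by substituents)
  + CN → C:1 N:1
  + CH2OH → C:1 H:3 O:1
  + CHO → C:1 H:1 O:1
Element totals:
  C: 7
  H: 6
  N: 2
  O: 2
Molecular formula: C7H6N2O2.
Molar mass = 150.137 g/mol.
Mass from C: 7 × 12.011 = 84.077 g/mol.
%C = 84.077 / 150.137 × 100 = 56.00%.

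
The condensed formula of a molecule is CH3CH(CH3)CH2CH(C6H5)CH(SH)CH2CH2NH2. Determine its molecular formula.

Atom tally by fragment:
  CH3 → C:1 H:3
  CH(CH3) → C:2 H:4
  CH2 → C:1 H:2
  CH(C6H5) → C:7 H:6
  CH(SH) → C:1 H:2 S:1
  CH2 → C:1 H:2
  CH2NH2 → C:1 H:4 N:1
Element totals:
  C: 14
  H: 23
  N: 1
  S: 1

C14H23NS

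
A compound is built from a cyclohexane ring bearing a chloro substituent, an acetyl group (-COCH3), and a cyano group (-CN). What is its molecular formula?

C9H12ClNO

Atom tally by fragment:
  cyclohexane ring core → C:6 H:12
  (− 3 ring H displaced by substituents)
  + Cl → Cl:1
  + COCH3 → C:2 H:3 O:1
  + CN → C:1 N:1
Element totals:
  C: 9
  H: 12
  Cl: 1
  N: 1
  O: 1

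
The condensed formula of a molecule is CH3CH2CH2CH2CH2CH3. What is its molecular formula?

Atom tally by fragment:
  CH3 → C:1 H:3
  CH2 → C:1 H:2
  CH2 → C:1 H:2
  CH2 → C:1 H:2
  CH2 → C:1 H:2
  CH3 → C:1 H:3
Element totals:
  C: 6
  H: 14

C6H14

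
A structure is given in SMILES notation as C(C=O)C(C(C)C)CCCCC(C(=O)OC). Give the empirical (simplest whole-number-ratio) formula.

Atom tally by fragment:
  OHCCH2 → C:2 H:3 O:1
  CH(CH(CH3)2) → C:4 H:8
  CH2 → C:1 H:2
  CH2 → C:1 H:2
  CH2 → C:1 H:2
  CH2 → C:1 H:2
  CH2COOCH3 → C:3 H:5 O:2
Element totals:
  C: 13
  H: 24
  O: 3
Molecular formula: C13H24O3.
gcd of subscripts (13, 24, 3) = 1, so the empirical formula equals the molecular formula.

C13H24O3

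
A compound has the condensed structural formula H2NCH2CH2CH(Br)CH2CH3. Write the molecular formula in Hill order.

Atom tally by fragment:
  H2NCH2 → C:1 H:4 N:1
  CH2 → C:1 H:2
  CH(Br) → C:1 H:1 Br:1
  CH2 → C:1 H:2
  CH3 → C:1 H:3
Element totals:
  C: 5
  H: 12
  Br: 1
  N: 1

C5H12BrN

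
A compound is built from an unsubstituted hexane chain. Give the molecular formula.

Atom tally by fragment:
  CH3 → C:1 H:3
  CH2 → C:1 H:2
  CH2 → C:1 H:2
  CH2 → C:1 H:2
  CH2 → C:1 H:2
  CH3 → C:1 H:3
Element totals:
  C: 6
  H: 14

C6H14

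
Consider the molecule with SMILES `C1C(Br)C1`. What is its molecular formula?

C3H5Br

Atom tally by fragment:
  cyclopropane ring core → C:3 H:6
  (− 1 ring H displaced by substituents)
  + Br → Br:1
Element totals:
  C: 3
  H: 5
  Br: 1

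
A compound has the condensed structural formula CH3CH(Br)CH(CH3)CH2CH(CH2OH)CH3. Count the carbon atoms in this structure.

Atom tally by fragment:
  CH3 → C:1 H:3
  CH(Br) → C:1 H:1 Br:1
  CH(CH3) → C:2 H:4
  CH2 → C:1 H:2
  CH(CH2OH) → C:2 H:4 O:1
  CH3 → C:1 H:3
Element totals:
  C: 8
  H: 17
  Br: 1
  O: 1

8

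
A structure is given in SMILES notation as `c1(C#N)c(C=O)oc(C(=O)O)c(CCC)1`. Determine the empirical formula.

Atom tally by fragment:
  furan ring core → C:4 H:4 O:1
  (− 4 ring H displaced by substituents)
  + CN → C:1 N:1
  + CHO → C:1 H:1 O:1
  + COOH → C:1 H:1 O:2
  + CH2CH2CH3 → C:3 H:7
Element totals:
  C: 10
  H: 9
  N: 1
  O: 4
Molecular formula: C10H9NO4.
gcd of subscripts (10, 9, 1, 4) = 1, so the empirical formula equals the molecular formula.

C10H9NO4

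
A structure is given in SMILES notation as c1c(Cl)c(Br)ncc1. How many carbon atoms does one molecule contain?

Atom tally by fragment:
  pyridine ring core → C:5 H:5 N:1
  (− 2 ring H displaced by substituents)
  + Cl → Cl:1
  + Br → Br:1
Element totals:
  C: 5
  H: 3
  Br: 1
  Cl: 1
  N: 1

5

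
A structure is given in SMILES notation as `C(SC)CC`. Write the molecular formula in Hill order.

C4H10S

Atom tally by fragment:
  CH3SCH2 → C:2 H:5 S:1
  CH2 → C:1 H:2
  CH3 → C:1 H:3
Element totals:
  C: 4
  H: 10
  S: 1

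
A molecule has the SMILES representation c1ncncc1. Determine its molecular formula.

C4H4N2

Atom tally by fragment:
  pyrimidine ring core → C:4 H:4 N:2
Element totals:
  C: 4
  H: 4
  N: 2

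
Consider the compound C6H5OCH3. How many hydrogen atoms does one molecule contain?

Atom tally by fragment:
  benzene ring core → C:6 H:6
  (− 1 ring H displaced by substituents)
  + OCH3 → C:1 H:3 O:1
Element totals:
  C: 7
  H: 8
  O: 1

8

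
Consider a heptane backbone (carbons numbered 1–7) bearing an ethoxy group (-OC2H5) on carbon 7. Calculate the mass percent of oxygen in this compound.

11.09%

Atom tally by fragment:
  CH3 → C:1 H:3
  CH2 → C:1 H:2
  CH2 → C:1 H:2
  CH2 → C:1 H:2
  CH2 → C:1 H:2
  CH2 → C:1 H:2
  CH2OC2H5 → C:3 H:7 O:1
Element totals:
  C: 9
  H: 20
  O: 1
Molecular formula: C9H20O.
Molar mass = 144.258 g/mol.
Mass from O: 1 × 15.999 = 15.999 g/mol.
%O = 15.999 / 144.258 × 100 = 11.09%.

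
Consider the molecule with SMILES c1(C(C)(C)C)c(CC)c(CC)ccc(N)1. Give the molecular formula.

C14H23N

Atom tally by fragment:
  benzene ring core → C:6 H:6
  (− 4 ring H displaced by substituents)
  + C(CH3)3 → C:4 H:9
  + C2H5 → C:2 H:5
  + C2H5 → C:2 H:5
  + NH2 → N:1 H:2
Element totals:
  C: 14
  H: 23
  N: 1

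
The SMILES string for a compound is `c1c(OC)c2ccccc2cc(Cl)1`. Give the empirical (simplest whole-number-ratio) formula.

Atom tally by fragment:
  naphthalene ring system core → C:10 H:8
  (− 2 ring H displaced by substituents)
  + OCH3 → C:1 H:3 O:1
  + Cl → Cl:1
Element totals:
  C: 11
  H: 9
  Cl: 1
  O: 1
Molecular formula: C11H9ClO.
gcd of subscripts (11, 1, 9, 1) = 1, so the empirical formula equals the molecular formula.

C11H9ClO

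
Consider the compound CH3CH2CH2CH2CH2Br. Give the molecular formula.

Atom tally by fragment:
  CH3 → C:1 H:3
  CH2 → C:1 H:2
  CH2 → C:1 H:2
  CH2 → C:1 H:2
  CH2Br → C:1 H:2 Br:1
Element totals:
  C: 5
  H: 11
  Br: 1

C5H11Br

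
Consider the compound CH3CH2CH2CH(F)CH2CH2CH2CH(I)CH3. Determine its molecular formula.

C9H18FI

Element totals:
  C: 9
  H: 18
  F: 1
  I: 1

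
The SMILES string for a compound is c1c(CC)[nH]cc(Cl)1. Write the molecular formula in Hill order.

C6H8ClN

Atom tally by fragment:
  pyrrole ring core → C:4 H:5 N:1
  (− 2 ring H displaced by substituents)
  + C2H5 → C:2 H:5
  + Cl → Cl:1
Element totals:
  C: 6
  H: 8
  Cl: 1
  N: 1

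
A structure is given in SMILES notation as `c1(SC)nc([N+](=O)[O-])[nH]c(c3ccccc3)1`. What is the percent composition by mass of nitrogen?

17.86%

Atom tally by fragment:
  imidazole ring core → C:3 H:4 N:2
  (− 3 ring H displaced by substituents)
  + SCH3 → C:1 H:3 S:1
  + NO2 → N:1 O:2
  + C6H5 → C:6 H:5
Element totals:
  C: 10
  H: 9
  N: 3
  O: 2
  S: 1
Molecular formula: C10H9N3O2S.
Molar mass = 235.261 g/mol.
Mass from N: 3 × 14.007 = 42.021 g/mol.
%N = 42.021 / 235.261 × 100 = 17.86%.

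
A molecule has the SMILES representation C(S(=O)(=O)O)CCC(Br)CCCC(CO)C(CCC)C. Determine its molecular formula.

Atom tally by fragment:
  HO3SCH2 → C:1 H:3 S:1 O:3
  CH2 → C:1 H:2
  CH2 → C:1 H:2
  CH(Br) → C:1 H:1 Br:1
  CH2 → C:1 H:2
  CH2 → C:1 H:2
  CH2 → C:1 H:2
  CH(CH2OH) → C:2 H:4 O:1
  CH(CH2CH2CH3) → C:4 H:8
  CH3 → C:1 H:3
Element totals:
  C: 14
  H: 29
  Br: 1
  O: 4
  S: 1

C14H29BrO4S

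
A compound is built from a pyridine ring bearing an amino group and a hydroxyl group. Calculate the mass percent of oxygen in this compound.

Atom tally by fragment:
  pyridine ring core → C:5 H:5 N:1
  (− 2 ring H displaced by substituents)
  + NH2 → N:1 H:2
  + OH → O:1 H:1
Element totals:
  C: 5
  H: 6
  N: 2
  O: 1
Molecular formula: C5H6N2O.
Molar mass = 110.116 g/mol.
Mass from O: 1 × 15.999 = 15.999 g/mol.
%O = 15.999 / 110.116 × 100 = 14.53%.

14.53%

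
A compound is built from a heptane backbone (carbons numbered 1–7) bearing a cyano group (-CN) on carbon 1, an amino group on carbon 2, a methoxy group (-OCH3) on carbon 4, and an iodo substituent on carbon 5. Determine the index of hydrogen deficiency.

2

Atom tally by fragment:
  NCCH2 → C:2 H:2 N:1
  CH(NH2) → C:1 H:3 N:1
  CH2 → C:1 H:2
  CH(OCH3) → C:2 H:4 O:1
  CH(I) → C:1 H:1 I:1
  CH2 → C:1 H:2
  CH3 → C:1 H:3
Element totals:
  C: 9
  H: 17
  I: 1
  N: 2
  O: 1
Molecular formula: C9H17IN2O.
DoU = (2C + 2 + N − H − X) / 2 = (2·9 + 2 + 2 − 17 − 1) / 2 = 2.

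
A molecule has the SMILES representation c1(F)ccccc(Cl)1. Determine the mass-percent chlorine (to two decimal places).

27.16%

Atom tally by fragment:
  benzene ring core → C:6 H:6
  (− 2 ring H displaced by substituents)
  + F → F:1
  + Cl → Cl:1
Element totals:
  C: 6
  H: 4
  Cl: 1
  F: 1
Molecular formula: C6H4ClF.
Molar mass = 130.546 g/mol.
Mass from Cl: 1 × 35.45 = 35.450 g/mol.
%Cl = 35.450 / 130.546 × 100 = 27.16%.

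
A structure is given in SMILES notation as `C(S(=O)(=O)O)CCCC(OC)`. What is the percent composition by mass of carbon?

39.55%

Atom tally by fragment:
  HO3SCH2 → C:1 H:3 S:1 O:3
  CH2 → C:1 H:2
  CH2 → C:1 H:2
  CH2 → C:1 H:2
  CH2OCH3 → C:2 H:5 O:1
Element totals:
  C: 6
  H: 14
  O: 4
  S: 1
Molecular formula: C6H14O4S.
Molar mass = 182.234 g/mol.
Mass from C: 6 × 12.011 = 72.066 g/mol.
%C = 72.066 / 182.234 × 100 = 39.55%.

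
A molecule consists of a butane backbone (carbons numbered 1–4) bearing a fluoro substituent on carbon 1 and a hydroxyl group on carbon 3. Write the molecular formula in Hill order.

Atom tally by fragment:
  FCH2 → C:1 H:2 F:1
  CH2 → C:1 H:2
  CH(OH) → C:1 H:2 O:1
  CH3 → C:1 H:3
Element totals:
  C: 4
  H: 9
  F: 1
  O: 1

C4H9FO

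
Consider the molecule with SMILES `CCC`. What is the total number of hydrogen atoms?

Atom tally by fragment:
  CH3 → C:1 H:3
  CH2 → C:1 H:2
  CH3 → C:1 H:3
Element totals:
  C: 3
  H: 8

8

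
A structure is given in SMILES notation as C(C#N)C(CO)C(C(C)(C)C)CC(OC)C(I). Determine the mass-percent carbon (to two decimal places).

Atom tally by fragment:
  NCCH2 → C:2 H:2 N:1
  CH(CH2OH) → C:2 H:4 O:1
  CH(C(CH3)3) → C:5 H:10
  CH2 → C:1 H:2
  CH(OCH3) → C:2 H:4 O:1
  CH2I → C:1 H:2 I:1
Element totals:
  C: 13
  H: 24
  I: 1
  N: 1
  O: 2
Molecular formula: C13H24INO2.
Molar mass = 353.244 g/mol.
Mass from C: 13 × 12.011 = 156.143 g/mol.
%C = 156.143 / 353.244 × 100 = 44.20%.

44.20%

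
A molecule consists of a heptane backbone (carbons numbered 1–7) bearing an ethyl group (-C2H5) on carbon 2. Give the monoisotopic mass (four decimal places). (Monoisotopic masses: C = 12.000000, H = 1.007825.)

Atom tally by fragment:
  CH3 → C:1 H:3
  CH(C2H5) → C:3 H:6
  CH2 → C:1 H:2
  CH2 → C:1 H:2
  CH2 → C:1 H:2
  CH2 → C:1 H:2
  CH3 → C:1 H:3
Element totals:
  C: 9
  H: 20
Molecular formula: C9H20.
  M = 9(12.0) + 20(1.007825)
    = 108.000000 + 20.156500 = 128.156500

128.1565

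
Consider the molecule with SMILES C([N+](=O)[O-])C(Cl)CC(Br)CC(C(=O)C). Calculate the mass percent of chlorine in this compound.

12.37%

Atom tally by fragment:
  O2NCH2 → C:1 H:2 N:1 O:2
  CH(Cl) → C:1 H:1 Cl:1
  CH2 → C:1 H:2
  CH(Br) → C:1 H:1 Br:1
  CH2 → C:1 H:2
  CH2COCH3 → C:3 H:5 O:1
Element totals:
  C: 8
  H: 13
  Br: 1
  Cl: 1
  N: 1
  O: 3
Molecular formula: C8H13BrClNO3.
Molar mass = 286.550 g/mol.
Mass from Cl: 1 × 35.45 = 35.450 g/mol.
%Cl = 35.450 / 286.550 × 100 = 12.37%.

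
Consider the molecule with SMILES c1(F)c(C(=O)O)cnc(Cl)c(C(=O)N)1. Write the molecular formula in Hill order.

C7H4ClFN2O3

Atom tally by fragment:
  pyridine ring core → C:5 H:5 N:1
  (− 4 ring H displaced by substituents)
  + F → F:1
  + COOH → C:1 H:1 O:2
  + Cl → Cl:1
  + CONH2 → C:1 H:2 O:1 N:1
Element totals:
  C: 7
  H: 4
  Cl: 1
  F: 1
  N: 2
  O: 3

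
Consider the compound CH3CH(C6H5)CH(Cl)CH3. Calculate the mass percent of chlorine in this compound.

21.02%

Atom tally by fragment:
  CH3 → C:1 H:3
  CH(C6H5) → C:7 H:6
  CH(Cl) → C:1 H:1 Cl:1
  CH3 → C:1 H:3
Element totals:
  C: 10
  H: 13
  Cl: 1
Molecular formula: C10H13Cl.
Molar mass = 168.664 g/mol.
Mass from Cl: 1 × 35.45 = 35.450 g/mol.
%Cl = 35.450 / 168.664 × 100 = 21.02%.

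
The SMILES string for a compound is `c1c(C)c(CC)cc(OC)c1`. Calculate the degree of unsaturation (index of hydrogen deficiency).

Atom tally by fragment:
  benzene ring core → C:6 H:6
  (− 3 ring H displaced by substituents)
  + CH3 → C:1 H:3
  + C2H5 → C:2 H:5
  + OCH3 → C:1 H:3 O:1
Element totals:
  C: 10
  H: 14
  O: 1
Molecular formula: C10H14O.
DoU = (2C + 2 + N − H − X) / 2 = (2·10 + 2 + 0 − 14 − 0) / 2 = 4.

4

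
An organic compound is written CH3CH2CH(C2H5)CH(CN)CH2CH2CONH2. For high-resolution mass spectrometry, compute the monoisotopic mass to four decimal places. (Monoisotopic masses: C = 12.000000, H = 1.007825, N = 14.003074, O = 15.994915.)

182.1419

Atom tally by fragment:
  CH3 → C:1 H:3
  CH2 → C:1 H:2
  CH(C2H5) → C:3 H:6
  CH(CN) → C:2 H:1 N:1
  CH2 → C:1 H:2
  CH2CONH2 → C:2 H:4 O:1 N:1
Element totals:
  C: 10
  H: 18
  N: 2
  O: 1
Molecular formula: C10H18N2O.
  M = 10(12.0) + 18(1.007825) + 2(14.003074) + 15.994915
    = 120.000000 + 18.140850 + 28.006148 + 15.994915 = 182.141913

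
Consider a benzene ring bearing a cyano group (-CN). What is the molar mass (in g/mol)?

Atom tally by fragment:
  benzene ring core → C:6 H:6
  (− 1 ring H displaced by substituents)
  + CN → C:1 N:1
Element totals:
  C: 7
  H: 5
  N: 1
Molecular formula: C7H5N.
  M = 7(12.011) + 5(1.008) + 14.007
    = 84.077 + 5.040 + 14.007 = 103.124

103.12 g/mol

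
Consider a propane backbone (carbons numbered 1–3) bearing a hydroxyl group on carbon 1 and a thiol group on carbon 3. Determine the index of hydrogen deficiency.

Atom tally by fragment:
  HOCH2 → C:1 H:3 O:1
  CH2 → C:1 H:2
  CH2SH → C:1 H:3 S:1
Element totals:
  C: 3
  H: 8
  O: 1
  S: 1
Molecular formula: C3H8OS.
DoU = (2C + 2 + N − H − X) / 2 = (2·3 + 2 + 0 − 8 − 0) / 2 = 0.

0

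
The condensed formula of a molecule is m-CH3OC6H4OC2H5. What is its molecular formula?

Atom tally by fragment:
  benzene ring core → C:6 H:6
  (− 2 ring H displaced by substituents)
  + OCH3 → C:1 H:3 O:1
  + OC2H5 → C:2 H:5 O:1
Element totals:
  C: 9
  H: 12
  O: 2

C9H12O2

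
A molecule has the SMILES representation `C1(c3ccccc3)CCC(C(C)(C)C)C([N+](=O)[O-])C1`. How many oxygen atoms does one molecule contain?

2

Atom tally by fragment:
  cyclohexane ring core → C:6 H:12
  (− 3 ring H displaced by substituents)
  + C6H5 → C:6 H:5
  + C(CH3)3 → C:4 H:9
  + NO2 → N:1 O:2
Element totals:
  C: 16
  H: 23
  N: 1
  O: 2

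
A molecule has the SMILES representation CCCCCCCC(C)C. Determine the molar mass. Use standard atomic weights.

142.29 g/mol

Atom tally by fragment:
  CH3 → C:1 H:3
  CH2 → C:1 H:2
  CH2 → C:1 H:2
  CH2 → C:1 H:2
  CH2 → C:1 H:2
  CH2 → C:1 H:2
  CH2 → C:1 H:2
  CH(CH3) → C:2 H:4
  CH3 → C:1 H:3
Element totals:
  C: 10
  H: 22
Molecular formula: C10H22.
  M = 10(12.011) + 22(1.008)
    = 120.110 + 22.176 = 142.286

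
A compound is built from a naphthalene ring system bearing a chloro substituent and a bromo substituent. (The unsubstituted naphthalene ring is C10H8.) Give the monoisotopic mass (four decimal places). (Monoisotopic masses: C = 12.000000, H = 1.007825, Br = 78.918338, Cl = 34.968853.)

239.9341

Atom tally by fragment:
  naphthalene ring system core → C:10 H:8
  (− 2 ring H displaced by substituents)
  + Cl → Cl:1
  + Br → Br:1
Element totals:
  C: 10
  H: 6
  Br: 1
  Cl: 1
Molecular formula: C10H6BrCl.
  M = 10(12.0) + 6(1.007825) + 78.918338 + 34.968853
    = 120.000000 + 6.046950 + 78.918338 + 34.968853 = 239.934141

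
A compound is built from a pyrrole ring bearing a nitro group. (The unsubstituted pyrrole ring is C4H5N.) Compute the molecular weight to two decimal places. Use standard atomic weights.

112.09 g/mol

Atom tally by fragment:
  pyrrole ring core → C:4 H:5 N:1
  (− 1 ring H displaced by substituents)
  + NO2 → N:1 O:2
Element totals:
  C: 4
  H: 4
  N: 2
  O: 2
Molecular formula: C4H4N2O2.
  M = 4(12.011) + 4(1.008) + 2(14.007) + 2(15.999)
    = 48.044 + 4.032 + 28.014 + 31.998 = 112.088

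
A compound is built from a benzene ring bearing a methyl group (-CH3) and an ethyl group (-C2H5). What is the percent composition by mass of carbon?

Atom tally by fragment:
  benzene ring core → C:6 H:6
  (− 2 ring H displaced by substituents)
  + CH3 → C:1 H:3
  + C2H5 → C:2 H:5
Element totals:
  C: 9
  H: 12
Molecular formula: C9H12.
Molar mass = 120.195 g/mol.
Mass from C: 9 × 12.011 = 108.099 g/mol.
%C = 108.099 / 120.195 × 100 = 89.94%.

89.94%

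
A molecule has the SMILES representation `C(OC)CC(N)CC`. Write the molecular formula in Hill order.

Atom tally by fragment:
  CH3OCH2 → C:2 H:5 O:1
  CH2 → C:1 H:2
  CH(NH2) → C:1 H:3 N:1
  CH2 → C:1 H:2
  CH3 → C:1 H:3
Element totals:
  C: 6
  H: 15
  N: 1
  O: 1

C6H15NO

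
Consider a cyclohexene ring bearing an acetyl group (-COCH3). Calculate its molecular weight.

124.18 g/mol

Atom tally by fragment:
  cyclohexene ring core → C:6 H:10
  (− 1 ring H displaced by substituents)
  + COCH3 → C:2 H:3 O:1
Element totals:
  C: 8
  H: 12
  O: 1
Molecular formula: C8H12O.
  M = 8(12.011) + 12(1.008) + 15.999
    = 96.088 + 12.096 + 15.999 = 124.183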